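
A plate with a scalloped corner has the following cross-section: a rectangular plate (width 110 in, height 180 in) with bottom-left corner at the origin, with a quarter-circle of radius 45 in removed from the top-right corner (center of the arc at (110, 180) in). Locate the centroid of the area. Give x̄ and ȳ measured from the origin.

x̄ = 51.86 in, ȳ = 83.81 in

plate: A = 110 × 180 = 19800.00, centroid at (55.00, 90.00).
removed quarter-circle: A = −¼π·45² = -1590.43, centroid at (90.90, 160.90).
ΣA = 18209.57 in²
ΣAx̄ = (19800.00)(55.00) + (-1590.43)(90.90) = 944427.56 in³
ΣAȳ = (19800.00)(90.00) + (-1590.43)(160.90) = 1526097.37 in³
x̄ = 944427.56 / 18209.57 = 51.86 in
ȳ = 1526097.37 / 18209.57 = 83.81 in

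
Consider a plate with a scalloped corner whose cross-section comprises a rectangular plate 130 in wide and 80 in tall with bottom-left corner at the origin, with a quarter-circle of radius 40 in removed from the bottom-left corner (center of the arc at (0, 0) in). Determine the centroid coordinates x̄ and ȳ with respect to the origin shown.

x̄ = 71.60 in, ȳ = 43.16 in

Part | A | x̄ᵢ | ȳᵢ | A·x̄ᵢ | A·ȳᵢ
plate | 10400.00 | 65.00 | 40.00 | 676000.00 | 416000.00
removed quarter-circle | -1256.64 | 16.98 | 16.98 | -21333.33 | -21333.33
Σ | 9143.36 |  |  | 654666.67 | 394666.67
x̄ = 654666.67 / 9143.36 = 71.60 in
ȳ = 394666.67 / 9143.36 = 43.16 in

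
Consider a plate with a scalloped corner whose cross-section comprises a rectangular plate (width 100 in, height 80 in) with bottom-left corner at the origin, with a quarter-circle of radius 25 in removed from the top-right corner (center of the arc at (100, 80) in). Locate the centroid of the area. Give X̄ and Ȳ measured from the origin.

X̄ = 47.43 in, Ȳ = 38.08 in

plate: A = 100 × 80 = 8000.00, centroid at (50.00, 40.00).
removed quarter-circle: A = −¼π·25² = -490.87, centroid at (89.39, 69.39).
ΣA = 7509.13 in²
ΣAX̄ = (8000.00)(50.00) + (-490.87)(89.39) = 356120.95 in³
ΣAȲ = (8000.00)(40.00) + (-490.87)(69.39) = 285938.43 in³
X̄ = 356120.95 / 7509.13 = 47.43 in
Ȳ = 285938.43 / 7509.13 = 38.08 in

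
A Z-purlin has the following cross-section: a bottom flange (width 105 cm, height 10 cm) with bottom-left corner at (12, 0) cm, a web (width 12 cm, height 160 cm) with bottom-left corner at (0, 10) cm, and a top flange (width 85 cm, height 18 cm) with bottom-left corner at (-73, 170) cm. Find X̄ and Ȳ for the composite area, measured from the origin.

X̄ = 7.24 cm, Ȳ = 100.43 cm

Part | A | x̄ᵢ | ȳᵢ | A·x̄ᵢ | A·ȳᵢ
bottom flange | 1050.00 | 64.50 | 5.00 | 67725.00 | 5250.00
web | 1920.00 | 6.00 | 90.00 | 11520.00 | 172800.00
top flange | 1530.00 | -30.50 | 179.00 | -46665.00 | 273870.00
Σ | 4500.00 |  |  | 32580.00 | 451920.00
X̄ = 32580.00 / 4500.00 = 7.24 cm
Ȳ = 451920.00 / 4500.00 = 100.43 cm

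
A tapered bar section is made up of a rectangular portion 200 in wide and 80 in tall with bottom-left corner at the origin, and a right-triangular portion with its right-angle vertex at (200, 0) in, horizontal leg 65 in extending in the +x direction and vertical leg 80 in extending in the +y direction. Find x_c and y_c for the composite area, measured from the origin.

x_c = 117.01 in, y_c = 38.14 in

rectangular portion: A = 200 × 80 = 16000.00, centroid at (100.00, 40.00).
triangular portion: A = ½·65·80 = 2600.00, centroid at (221.67, 26.67).
ΣA = 18600.00 in²
ΣAx_c = (16000.00)(100.00) + (2600.00)(221.67) = 2176333.33 in³
ΣAy_c = (16000.00)(40.00) + (2600.00)(26.67) = 709333.33 in³
x_c = 2176333.33 / 18600.00 = 117.01 in
y_c = 709333.33 / 18600.00 = 38.14 in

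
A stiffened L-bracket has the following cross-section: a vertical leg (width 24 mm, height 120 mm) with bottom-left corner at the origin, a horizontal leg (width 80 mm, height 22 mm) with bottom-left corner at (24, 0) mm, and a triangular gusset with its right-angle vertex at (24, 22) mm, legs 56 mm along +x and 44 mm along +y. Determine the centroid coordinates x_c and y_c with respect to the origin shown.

x_c = 34.02 mm, y_c = 40.42 mm

Part | A | x̄ᵢ | ȳᵢ | A·x̄ᵢ | A·ȳᵢ
vertical leg | 2880.00 | 12.00 | 60.00 | 34560.00 | 172800.00
horizontal leg | 1760.00 | 64.00 | 11.00 | 112640.00 | 19360.00
gusset | 1232.00 | 42.67 | 36.67 | 52565.33 | 45173.33
Σ | 5872.00 |  |  | 199765.33 | 237333.33
x_c = 199765.33 / 5872.00 = 34.02 mm
y_c = 237333.33 / 5872.00 = 40.42 mm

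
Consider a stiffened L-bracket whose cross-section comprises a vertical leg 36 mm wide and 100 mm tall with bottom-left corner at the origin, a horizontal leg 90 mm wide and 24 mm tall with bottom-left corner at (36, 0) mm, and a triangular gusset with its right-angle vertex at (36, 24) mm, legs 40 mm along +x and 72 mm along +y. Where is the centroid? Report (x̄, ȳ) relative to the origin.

x̄ = 43.17 mm, ȳ = 38.20 mm

Part | A | x̄ᵢ | ȳᵢ | A·x̄ᵢ | A·ȳᵢ
vertical leg | 3600.00 | 18.00 | 50.00 | 64800.00 | 180000.00
horizontal leg | 2160.00 | 81.00 | 12.00 | 174960.00 | 25920.00
gusset | 1440.00 | 49.33 | 48.00 | 71040.00 | 69120.00
Σ | 7200.00 |  |  | 310800.00 | 275040.00
x̄ = 310800.00 / 7200.00 = 43.17 mm
ȳ = 275040.00 / 7200.00 = 38.20 mm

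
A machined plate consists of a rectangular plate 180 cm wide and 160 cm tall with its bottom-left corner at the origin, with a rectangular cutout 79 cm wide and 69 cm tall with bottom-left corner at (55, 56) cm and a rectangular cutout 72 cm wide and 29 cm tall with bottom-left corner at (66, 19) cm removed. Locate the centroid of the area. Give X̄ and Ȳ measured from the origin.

plate: A = 180 × 160 = 28800.00, centroid at (90.00, 80.00).
hole 1: A = −(79 × 69) = -5451.00, centroid at (94.50, 90.50).
hole 2: A = −(72 × 29) = -2088.00, centroid at (102.00, 33.50).
ΣA = 21261.00 cm², ΣAX̄ = 1863904.50 cm³, ΣAȲ = 1740736.50 cm³.
X̄ = 1863904.50/21261.00 = 87.67 cm; Ȳ = 1740736.50/21261.00 = 81.87 cm.

X̄ = 87.67 cm, Ȳ = 81.87 cm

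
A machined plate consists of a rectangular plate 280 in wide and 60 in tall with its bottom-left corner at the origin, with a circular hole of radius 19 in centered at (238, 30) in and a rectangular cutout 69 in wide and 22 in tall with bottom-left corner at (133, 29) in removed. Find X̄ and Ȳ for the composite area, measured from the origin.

X̄ = 129.19 in, Ȳ = 28.93 in

plate: A = 280 × 60 = 16800.00, centroid at (140.00, 30.00).
hole 1: A = −π·19² = -1134.11, centroid at (238.00, 30.00).
hole 2: A = −(69 × 22) = -1518.00, centroid at (167.50, 40.00).
ΣA = 14147.89 in²
ΣAX̄ = (16800.00)(140.00) + (-1134.11)(238.00) + (-1518.00)(167.50) = 1827815.64 in³
ΣAȲ = (16800.00)(30.00) + (-1134.11)(30.00) + (-1518.00)(40.00) = 409256.55 in³
X̄ = 1827815.64 / 14147.89 = 129.19 in
Ȳ = 409256.55 / 14147.89 = 28.93 in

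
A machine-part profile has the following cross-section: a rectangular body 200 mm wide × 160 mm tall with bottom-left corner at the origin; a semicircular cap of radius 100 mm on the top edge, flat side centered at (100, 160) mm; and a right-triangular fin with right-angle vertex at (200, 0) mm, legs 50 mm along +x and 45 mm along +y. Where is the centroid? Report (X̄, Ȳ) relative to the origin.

X̄ = 102.69 mm, Ȳ = 117.89 mm

Part | A | x̄ᵢ | ȳᵢ | A·x̄ᵢ | A·ȳᵢ
rectangular body | 32000.00 | 100.00 | 80.00 | 3200000.00 | 2560000.00
semicircular top | 15707.96 | 100.00 | 202.44 | 1570796.33 | 3179940.79
triangular fin | 1125.00 | 216.67 | 15.00 | 243750.00 | 16875.00
Σ | 48832.96 |  |  | 5014546.33 | 5756815.79
X̄ = 5014546.33 / 48832.96 = 102.69 mm
Ȳ = 5756815.79 / 48832.96 = 117.89 mm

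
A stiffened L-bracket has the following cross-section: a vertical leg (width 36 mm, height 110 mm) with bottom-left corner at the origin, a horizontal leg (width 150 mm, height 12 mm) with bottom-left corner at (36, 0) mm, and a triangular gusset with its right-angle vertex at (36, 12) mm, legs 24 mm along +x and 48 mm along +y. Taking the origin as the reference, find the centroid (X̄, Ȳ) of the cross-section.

X̄ = 46.78 mm, Ȳ = 38.62 mm

vertical leg: A = 36 × 110 = 3960.00, centroid at (18.00, 55.00).
horizontal leg: A = 150 × 12 = 1800.00, centroid at (111.00, 6.00).
gusset: A = ½·24·48 = 576.00, centroid at (44.00, 28.00).
ΣA = 6336.00 mm²
ΣAX̄ = (3960.00)(18.00) + (1800.00)(111.00) + (576.00)(44.00) = 296424.00 mm³
ΣAȲ = (3960.00)(55.00) + (1800.00)(6.00) + (576.00)(28.00) = 244728.00 mm³
X̄ = 296424.00 / 6336.00 = 46.78 mm
Ȳ = 244728.00 / 6336.00 = 38.62 mm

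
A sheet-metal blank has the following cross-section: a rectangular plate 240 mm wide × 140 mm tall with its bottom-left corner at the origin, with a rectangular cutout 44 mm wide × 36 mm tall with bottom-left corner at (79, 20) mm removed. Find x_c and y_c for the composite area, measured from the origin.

x_c = 120.94 mm, y_c = 71.58 mm

Part | A | x̄ᵢ | ȳᵢ | A·x̄ᵢ | A·ȳᵢ
plate | 33600.00 | 120.00 | 70.00 | 4032000.00 | 2352000.00
hole | -1584.00 | 101.00 | 38.00 | -159984.00 | -60192.00
Σ | 32016.00 |  |  | 3872016.00 | 2291808.00
x_c = 3872016.00 / 32016.00 = 120.94 mm
y_c = 2291808.00 / 32016.00 = 71.58 mm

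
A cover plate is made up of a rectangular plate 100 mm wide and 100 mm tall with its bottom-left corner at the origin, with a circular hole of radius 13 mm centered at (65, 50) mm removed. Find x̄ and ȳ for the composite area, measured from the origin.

x̄ = 49.16 mm, ȳ = 50.00 mm

Part | A | x̄ᵢ | ȳᵢ | A·x̄ᵢ | A·ȳᵢ
plate | 10000.00 | 50.00 | 50.00 | 500000.00 | 500000.00
hole | -530.93 | 65.00 | 50.00 | -34510.40 | -26546.46
Σ | 9469.07 |  |  | 465489.60 | 473453.54
x̄ = 465489.60 / 9469.07 = 49.16 mm
ȳ = 473453.54 / 9469.07 = 50.00 mm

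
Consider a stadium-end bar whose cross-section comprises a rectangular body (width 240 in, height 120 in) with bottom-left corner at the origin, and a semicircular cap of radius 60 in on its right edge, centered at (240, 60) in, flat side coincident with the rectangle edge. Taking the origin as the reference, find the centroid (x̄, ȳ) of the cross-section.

x̄ = 143.87 in, ȳ = 60.00 in

rectangular body: A = 240 × 120 = 28800.00, centroid at (120.00, 60.00).
semicircular end: A = ½π·60² = 5654.87, centroid at (265.46, 60.00).
ΣA = 34454.87 in², ΣAx̄ = 4957168.03 in³, ΣAȳ = 2067292.01 in³.
x̄ = 4957168.03/34454.87 = 143.87 in; ȳ = 2067292.01/34454.87 = 60.00 in.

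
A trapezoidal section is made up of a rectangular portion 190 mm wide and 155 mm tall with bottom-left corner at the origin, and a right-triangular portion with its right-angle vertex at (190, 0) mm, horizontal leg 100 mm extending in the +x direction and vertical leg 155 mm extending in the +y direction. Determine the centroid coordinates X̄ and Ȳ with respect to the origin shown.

Part | A | x̄ᵢ | ȳᵢ | A·x̄ᵢ | A·ȳᵢ
rectangular portion | 29450.00 | 95.00 | 77.50 | 2797750.00 | 2282375.00
triangular portion | 7750.00 | 223.33 | 51.67 | 1730833.33 | 400416.67
Σ | 37200.00 |  |  | 4528583.33 | 2682791.67
X̄ = 4528583.33 / 37200.00 = 121.74 mm
Ȳ = 2682791.67 / 37200.00 = 72.12 mm

X̄ = 121.74 mm, Ȳ = 72.12 mm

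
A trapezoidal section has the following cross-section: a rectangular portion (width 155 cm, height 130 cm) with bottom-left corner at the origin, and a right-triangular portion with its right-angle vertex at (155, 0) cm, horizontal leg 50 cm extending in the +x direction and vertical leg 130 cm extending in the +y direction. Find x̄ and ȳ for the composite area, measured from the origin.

x̄ = 90.58 cm, ȳ = 61.99 cm

Part | A | x̄ᵢ | ȳᵢ | A·x̄ᵢ | A·ȳᵢ
rectangular portion | 20150.00 | 77.50 | 65.00 | 1561625.00 | 1309750.00
triangular portion | 3250.00 | 171.67 | 43.33 | 557916.67 | 140833.33
Σ | 23400.00 |  |  | 2119541.67 | 1450583.33
x̄ = 2119541.67 / 23400.00 = 90.58 cm
ȳ = 1450583.33 / 23400.00 = 61.99 cm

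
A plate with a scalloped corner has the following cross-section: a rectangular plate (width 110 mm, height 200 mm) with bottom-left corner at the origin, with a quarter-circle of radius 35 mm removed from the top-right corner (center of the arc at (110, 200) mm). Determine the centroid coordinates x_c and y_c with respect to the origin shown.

plate: A = 110 × 200 = 22000.00, centroid at (55.00, 100.00).
removed quarter-circle: A = −¼π·35² = -962.11, centroid at (95.15, 185.15).
ΣA = 21037.89 mm²
ΣAx_c = (22000.00)(55.00) + (-962.11)(95.15) = 1118459.26 mm³
ΣAy_c = (22000.00)(100.00) + (-962.11)(185.15) = 2021869.12 mm³
x_c = 1118459.26 / 21037.89 = 53.16 mm
y_c = 2021869.12 / 21037.89 = 96.11 mm

x_c = 53.16 mm, y_c = 96.11 mm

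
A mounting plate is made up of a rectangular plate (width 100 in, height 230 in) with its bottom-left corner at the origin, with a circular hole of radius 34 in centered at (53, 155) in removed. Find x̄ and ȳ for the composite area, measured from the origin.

Part | A | x̄ᵢ | ȳᵢ | A·x̄ᵢ | A·ȳᵢ
plate | 23000.00 | 50.00 | 115.00 | 1150000.00 | 2645000.00
hole | -3631.68 | 53.00 | 155.00 | -192479.10 | -562910.57
Σ | 19368.32 |  |  | 957520.90 | 2082089.43
x̄ = 957520.90 / 19368.32 = 49.44 in
ȳ = 2082089.43 / 19368.32 = 107.50 in

x̄ = 49.44 in, ȳ = 107.50 in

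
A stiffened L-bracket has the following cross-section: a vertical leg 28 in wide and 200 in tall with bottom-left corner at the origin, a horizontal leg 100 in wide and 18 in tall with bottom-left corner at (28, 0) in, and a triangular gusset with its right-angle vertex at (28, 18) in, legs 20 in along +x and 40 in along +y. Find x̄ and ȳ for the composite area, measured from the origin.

Part | A | x̄ᵢ | ȳᵢ | A·x̄ᵢ | A·ȳᵢ
vertical leg | 5600.00 | 14.00 | 100.00 | 78400.00 | 560000.00
horizontal leg | 1800.00 | 78.00 | 9.00 | 140400.00 | 16200.00
gusset | 400.00 | 34.67 | 31.33 | 13866.67 | 12533.33
Σ | 7800.00 |  |  | 232666.67 | 588733.33
x̄ = 232666.67 / 7800.00 = 29.83 in
ȳ = 588733.33 / 7800.00 = 75.48 in

x̄ = 29.83 in, ȳ = 75.48 in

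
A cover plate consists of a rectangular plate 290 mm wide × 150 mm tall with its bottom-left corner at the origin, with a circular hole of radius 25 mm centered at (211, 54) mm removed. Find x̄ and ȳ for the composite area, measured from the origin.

x̄ = 141.88 mm, ȳ = 75.99 mm

plate: A = 290 × 150 = 43500.00, centroid at (145.00, 75.00).
hole: A = −π·25² = -1963.50, centroid at (211.00, 54.00).
ΣA = 41536.50 mm², ΣAx̄ = 5893202.47 mm³, ΣAȳ = 3156471.25 mm³.
x̄ = 5893202.47/41536.50 = 141.88 mm; ȳ = 3156471.25/41536.50 = 75.99 mm.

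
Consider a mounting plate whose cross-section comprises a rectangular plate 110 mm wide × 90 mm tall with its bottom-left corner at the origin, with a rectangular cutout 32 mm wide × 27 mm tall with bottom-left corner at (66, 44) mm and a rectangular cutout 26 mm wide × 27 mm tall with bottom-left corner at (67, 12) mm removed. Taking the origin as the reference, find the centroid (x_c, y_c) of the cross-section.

x_c = 50.10 mm, y_c = 45.35 mm

plate: A = 110 × 90 = 9900.00, centroid at (55.00, 45.00).
hole 1: A = −(32 × 27) = -864.00, centroid at (82.00, 57.50).
hole 2: A = −(26 × 27) = -702.00, centroid at (80.00, 25.50).
ΣA = 8334.00 mm²
ΣAx_c = (9900.00)(55.00) + (-864.00)(82.00) + (-702.00)(80.00) = 417492.00 mm³
ΣAy_c = (9900.00)(45.00) + (-864.00)(57.50) + (-702.00)(25.50) = 377919.00 mm³
x_c = 417492.00 / 8334.00 = 50.10 mm
y_c = 377919.00 / 8334.00 = 45.35 mm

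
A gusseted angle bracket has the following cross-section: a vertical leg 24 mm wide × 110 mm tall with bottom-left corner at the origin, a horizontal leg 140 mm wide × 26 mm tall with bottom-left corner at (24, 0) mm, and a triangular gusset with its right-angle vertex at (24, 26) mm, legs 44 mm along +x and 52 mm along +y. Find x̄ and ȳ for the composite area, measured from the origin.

x̄ = 56.31 mm, ȳ = 32.61 mm

Part | A | x̄ᵢ | ȳᵢ | A·x̄ᵢ | A·ȳᵢ
vertical leg | 2640.00 | 12.00 | 55.00 | 31680.00 | 145200.00
horizontal leg | 3640.00 | 94.00 | 13.00 | 342160.00 | 47320.00
gusset | 1144.00 | 38.67 | 43.33 | 44234.67 | 49573.33
Σ | 7424.00 |  |  | 418074.67 | 242093.33
x̄ = 418074.67 / 7424.00 = 56.31 mm
ȳ = 242093.33 / 7424.00 = 32.61 mm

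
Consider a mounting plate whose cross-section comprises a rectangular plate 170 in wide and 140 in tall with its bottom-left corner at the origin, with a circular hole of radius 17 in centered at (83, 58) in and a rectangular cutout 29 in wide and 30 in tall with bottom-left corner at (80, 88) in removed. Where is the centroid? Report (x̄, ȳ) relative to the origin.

x̄ = 84.71 in, ȳ = 69.19 in

plate: A = 170 × 140 = 23800.00, centroid at (85.00, 70.00).
hole 1: A = −π·17² = -907.92, centroid at (83.00, 58.00).
hole 2: A = −(29 × 30) = -870.00, centroid at (94.50, 103.00).
ΣA = 22022.08 in²
ΣAx̄ = (23800.00)(85.00) + (-907.92)(83.00) + (-870.00)(94.50) = 1865427.62 in³
ΣAȳ = (23800.00)(70.00) + (-907.92)(58.00) + (-870.00)(103.00) = 1523730.62 in³
x̄ = 1865427.62 / 22022.08 = 84.71 in
ȳ = 1523730.62 / 22022.08 = 69.19 in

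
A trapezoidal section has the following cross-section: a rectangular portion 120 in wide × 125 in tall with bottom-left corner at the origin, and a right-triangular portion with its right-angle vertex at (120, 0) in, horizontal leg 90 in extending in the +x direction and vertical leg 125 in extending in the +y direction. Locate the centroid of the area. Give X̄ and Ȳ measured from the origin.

rectangular portion: A = 120 × 125 = 15000.00, centroid at (60.00, 62.50).
triangular portion: A = ½·90·125 = 5625.00, centroid at (150.00, 41.67).
ΣA = 20625.00 in², ΣAX̄ = 1743750.00 in³, ΣAȲ = 1171875.00 in³.
X̄ = 1743750.00/20625.00 = 84.55 in; Ȳ = 1171875.00/20625.00 = 56.82 in.

X̄ = 84.55 in, Ȳ = 56.82 in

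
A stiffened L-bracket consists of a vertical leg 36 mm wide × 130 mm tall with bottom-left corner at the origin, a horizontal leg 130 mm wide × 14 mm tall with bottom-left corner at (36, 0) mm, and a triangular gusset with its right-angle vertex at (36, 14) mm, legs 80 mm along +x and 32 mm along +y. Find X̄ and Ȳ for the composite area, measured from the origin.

vertical leg: A = 36 × 130 = 4680.00, centroid at (18.00, 65.00).
horizontal leg: A = 130 × 14 = 1820.00, centroid at (101.00, 7.00).
gusset: A = ½·80·32 = 1280.00, centroid at (62.67, 24.67).
ΣA = 7780.00 mm²
ΣAX̄ = (4680.00)(18.00) + (1820.00)(101.00) + (1280.00)(62.67) = 348273.33 mm³
ΣAȲ = (4680.00)(65.00) + (1820.00)(7.00) + (1280.00)(24.67) = 348513.33 mm³
X̄ = 348273.33 / 7780.00 = 44.77 mm
Ȳ = 348513.33 / 7780.00 = 44.80 mm

X̄ = 44.77 mm, Ȳ = 44.80 mm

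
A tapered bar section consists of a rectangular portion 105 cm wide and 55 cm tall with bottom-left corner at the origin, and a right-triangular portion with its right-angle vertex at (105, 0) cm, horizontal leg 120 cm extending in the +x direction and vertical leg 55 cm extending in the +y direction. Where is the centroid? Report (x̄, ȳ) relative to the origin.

x̄ = 86.14 cm, ȳ = 24.17 cm

rectangular portion: A = 105 × 55 = 5775.00, centroid at (52.50, 27.50).
triangular portion: A = ½·120·55 = 3300.00, centroid at (145.00, 18.33).
ΣA = 9075.00 cm², ΣAx̄ = 781687.50 cm³, ΣAȳ = 219312.50 cm³.
x̄ = 781687.50/9075.00 = 86.14 cm; ȳ = 219312.50/9075.00 = 24.17 cm.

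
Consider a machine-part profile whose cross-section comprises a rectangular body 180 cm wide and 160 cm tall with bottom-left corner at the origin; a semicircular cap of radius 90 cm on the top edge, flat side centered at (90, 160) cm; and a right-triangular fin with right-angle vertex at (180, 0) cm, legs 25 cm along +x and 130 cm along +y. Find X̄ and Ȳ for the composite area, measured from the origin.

rectangular body: A = 180 × 160 = 28800.00, centroid at (90.00, 80.00).
semicircular top: A = ½π·90² = 12723.45, centroid at (90.00, 198.20).
triangular fin: A = ½·25·130 = 1625.00, centroid at (188.33, 43.33).
ΣA = 43148.45 cm², ΣAX̄ = 4043152.19 cm³, ΣAȲ = 4896168.71 cm³.
X̄ = 4043152.19/43148.45 = 93.70 cm; Ȳ = 4896168.71/43148.45 = 113.47 cm.

X̄ = 93.70 cm, Ȳ = 113.47 cm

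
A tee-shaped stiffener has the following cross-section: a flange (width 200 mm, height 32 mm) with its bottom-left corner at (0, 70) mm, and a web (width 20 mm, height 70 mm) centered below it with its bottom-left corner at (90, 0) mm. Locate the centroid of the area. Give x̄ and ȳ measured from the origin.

x̄ = 100.00 mm, ȳ = 76.85 mm

Part | A | x̄ᵢ | ȳᵢ | A·x̄ᵢ | A·ȳᵢ
web | 1400.00 | 100.00 | 35.00 | 140000.00 | 49000.00
flange | 6400.00 | 100.00 | 86.00 | 640000.00 | 550400.00
Σ | 7800.00 |  |  | 780000.00 | 599400.00
x̄ = 780000.00 / 7800.00 = 100.00 mm
ȳ = 599400.00 / 7800.00 = 76.85 mm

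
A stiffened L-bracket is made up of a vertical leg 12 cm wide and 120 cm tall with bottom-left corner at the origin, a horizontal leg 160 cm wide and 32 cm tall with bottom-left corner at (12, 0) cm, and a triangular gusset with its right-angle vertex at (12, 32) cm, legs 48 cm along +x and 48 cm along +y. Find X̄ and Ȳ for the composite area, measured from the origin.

X̄ = 66.38 cm, Ȳ = 29.00 cm

Part | A | x̄ᵢ | ȳᵢ | A·x̄ᵢ | A·ȳᵢ
vertical leg | 1440.00 | 6.00 | 60.00 | 8640.00 | 86400.00
horizontal leg | 5120.00 | 92.00 | 16.00 | 471040.00 | 81920.00
gusset | 1152.00 | 28.00 | 48.00 | 32256.00 | 55296.00
Σ | 7712.00 |  |  | 511936.00 | 223616.00
X̄ = 511936.00 / 7712.00 = 66.38 cm
Ȳ = 223616.00 / 7712.00 = 29.00 cm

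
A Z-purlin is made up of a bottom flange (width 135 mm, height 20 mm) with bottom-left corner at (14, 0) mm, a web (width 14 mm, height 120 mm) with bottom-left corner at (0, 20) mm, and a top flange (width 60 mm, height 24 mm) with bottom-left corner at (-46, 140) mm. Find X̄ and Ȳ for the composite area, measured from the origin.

X̄ = 35.87 mm, Ȳ = 65.34 mm

Part | A | x̄ᵢ | ȳᵢ | A·x̄ᵢ | A·ȳᵢ
bottom flange | 2700.00 | 81.50 | 10.00 | 220050.00 | 27000.00
web | 1680.00 | 7.00 | 80.00 | 11760.00 | 134400.00
top flange | 1440.00 | -16.00 | 152.00 | -23040.00 | 218880.00
Σ | 5820.00 |  |  | 208770.00 | 380280.00
X̄ = 208770.00 / 5820.00 = 35.87 mm
Ȳ = 380280.00 / 5820.00 = 65.34 mm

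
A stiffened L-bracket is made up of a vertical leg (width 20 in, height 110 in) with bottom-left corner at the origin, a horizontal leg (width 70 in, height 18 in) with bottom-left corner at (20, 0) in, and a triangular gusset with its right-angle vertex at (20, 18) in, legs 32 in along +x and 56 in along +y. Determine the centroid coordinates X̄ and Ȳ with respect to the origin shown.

X̄ = 27.27 in, Ȳ = 37.92 in

vertical leg: A = 20 × 110 = 2200.00, centroid at (10.00, 55.00).
horizontal leg: A = 70 × 18 = 1260.00, centroid at (55.00, 9.00).
gusset: A = ½·32·56 = 896.00, centroid at (30.67, 36.67).
ΣA = 4356.00 in²
ΣAX̄ = (2200.00)(10.00) + (1260.00)(55.00) + (896.00)(30.67) = 118777.33 in³
ΣAȲ = (2200.00)(55.00) + (1260.00)(9.00) + (896.00)(36.67) = 165193.33 in³
X̄ = 118777.33 / 4356.00 = 27.27 in
Ȳ = 165193.33 / 4356.00 = 37.92 in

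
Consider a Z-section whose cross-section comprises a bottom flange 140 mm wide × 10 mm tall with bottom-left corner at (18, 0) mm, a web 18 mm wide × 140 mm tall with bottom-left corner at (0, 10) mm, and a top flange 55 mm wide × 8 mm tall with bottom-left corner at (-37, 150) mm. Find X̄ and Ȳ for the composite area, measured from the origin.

X̄ = 32.50 mm, Ȳ = 63.39 mm

bottom flange: A = 140 × 10 = 1400.00, centroid at (88.00, 5.00).
web: A = 18 × 140 = 2520.00, centroid at (9.00, 80.00).
top flange: A = 55 × 8 = 440.00, centroid at (-9.50, 154.00).
ΣA = 4360.00 mm²
ΣAX̄ = (1400.00)(88.00) + (2520.00)(9.00) + (440.00)(-9.50) = 141700.00 mm³
ΣAȲ = (1400.00)(5.00) + (2520.00)(80.00) + (440.00)(154.00) = 276360.00 mm³
X̄ = 141700.00 / 4360.00 = 32.50 mm
Ȳ = 276360.00 / 4360.00 = 63.39 mm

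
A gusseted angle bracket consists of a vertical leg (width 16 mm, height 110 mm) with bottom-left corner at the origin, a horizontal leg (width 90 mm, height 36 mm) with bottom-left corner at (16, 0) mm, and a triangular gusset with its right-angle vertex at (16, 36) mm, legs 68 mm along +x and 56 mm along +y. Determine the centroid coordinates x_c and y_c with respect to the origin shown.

x_c = 41.33 mm, y_c = 37.54 mm

vertical leg: A = 16 × 110 = 1760.00, centroid at (8.00, 55.00).
horizontal leg: A = 90 × 36 = 3240.00, centroid at (61.00, 18.00).
gusset: A = ½·68·56 = 1904.00, centroid at (38.67, 54.67).
ΣA = 6904.00 mm², ΣAx_c = 285341.33 mm³, ΣAy_c = 259205.33 mm³.
x_c = 285341.33/6904.00 = 41.33 mm; y_c = 259205.33/6904.00 = 37.54 mm.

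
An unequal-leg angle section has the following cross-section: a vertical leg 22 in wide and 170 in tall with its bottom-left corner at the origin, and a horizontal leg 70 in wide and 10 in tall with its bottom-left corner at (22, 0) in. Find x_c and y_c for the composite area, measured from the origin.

x_c = 18.25 in, y_c = 72.39 in

vertical leg: A = 22 × 170 = 3740.00, centroid at (11.00, 85.00).
horizontal leg: A = 70 × 10 = 700.00, centroid at (57.00, 5.00).
ΣA = 4440.00 in²
ΣAx_c = (3740.00)(11.00) + (700.00)(57.00) = 81040.00 in³
ΣAy_c = (3740.00)(85.00) + (700.00)(5.00) = 321400.00 in³
x_c = 81040.00 / 4440.00 = 18.25 in
y_c = 321400.00 / 4440.00 = 72.39 in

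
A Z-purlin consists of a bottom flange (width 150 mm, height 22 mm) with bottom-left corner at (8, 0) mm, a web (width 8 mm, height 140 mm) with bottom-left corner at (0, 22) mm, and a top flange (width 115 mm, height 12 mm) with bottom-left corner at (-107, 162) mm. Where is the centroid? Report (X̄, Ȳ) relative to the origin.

X̄ = 36.22 mm, Ȳ = 64.00 mm

Part | A | x̄ᵢ | ȳᵢ | A·x̄ᵢ | A·ȳᵢ
bottom flange | 3300.00 | 83.00 | 11.00 | 273900.00 | 36300.00
web | 1120.00 | 4.00 | 92.00 | 4480.00 | 103040.00
top flange | 1380.00 | -49.50 | 168.00 | -68310.00 | 231840.00
Σ | 5800.00 |  |  | 210070.00 | 371180.00
X̄ = 210070.00 / 5800.00 = 36.22 mm
Ȳ = 371180.00 / 5800.00 = 64.00 mm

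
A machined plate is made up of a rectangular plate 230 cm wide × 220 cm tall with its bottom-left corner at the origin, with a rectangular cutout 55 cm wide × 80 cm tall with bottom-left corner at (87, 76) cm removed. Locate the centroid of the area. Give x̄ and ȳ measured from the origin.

plate: A = 230 × 220 = 50600.00, centroid at (115.00, 110.00).
hole: A = −(55 × 80) = -4400.00, centroid at (114.50, 116.00).
ΣA = 46200.00 cm², ΣAx̄ = 5315200.00 cm³, ΣAȳ = 5055600.00 cm³.
x̄ = 5315200.00/46200.00 = 115.05 cm; ȳ = 5055600.00/46200.00 = 109.43 cm.

x̄ = 115.05 cm, ȳ = 109.43 cm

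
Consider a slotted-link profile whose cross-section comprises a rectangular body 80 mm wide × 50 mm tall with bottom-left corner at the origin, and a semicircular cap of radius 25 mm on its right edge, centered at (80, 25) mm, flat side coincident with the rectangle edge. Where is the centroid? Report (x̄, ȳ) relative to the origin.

x̄ = 49.97 mm, ȳ = 25.00 mm

rectangular body: A = 80 × 50 = 4000.00, centroid at (40.00, 25.00).
semicircular end: A = ½π·25² = 981.75, centroid at (90.61, 25.00).
ΣA = 4981.75 mm², ΣAx̄ = 248956.48 mm³, ΣAȳ = 124543.69 mm³.
x̄ = 248956.48/4981.75 = 49.97 mm; ȳ = 124543.69/4981.75 = 25.00 mm.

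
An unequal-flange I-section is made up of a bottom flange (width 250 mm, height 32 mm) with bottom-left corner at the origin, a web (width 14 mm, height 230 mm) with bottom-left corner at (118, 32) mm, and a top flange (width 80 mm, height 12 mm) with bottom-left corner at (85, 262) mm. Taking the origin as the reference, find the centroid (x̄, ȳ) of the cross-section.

Part | A | x̄ᵢ | ȳᵢ | A·x̄ᵢ | A·ȳᵢ
bottom flange | 8000.00 | 125.00 | 16.00 | 1000000.00 | 128000.00
web | 3220.00 | 125.00 | 147.00 | 402500.00 | 473340.00
top flange | 960.00 | 125.00 | 268.00 | 120000.00 | 257280.00
Σ | 12180.00 |  |  | 1522500.00 | 858620.00
x̄ = 1522500.00 / 12180.00 = 125.00 mm
ȳ = 858620.00 / 12180.00 = 70.49 mm

x̄ = 125.00 mm, ȳ = 70.49 mm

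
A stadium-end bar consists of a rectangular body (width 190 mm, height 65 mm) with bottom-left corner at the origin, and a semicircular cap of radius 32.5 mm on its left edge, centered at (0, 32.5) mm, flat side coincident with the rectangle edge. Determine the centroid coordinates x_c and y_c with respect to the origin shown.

x_c = 82.12 mm, y_c = 32.50 mm

rectangular body: A = 190 × 65 = 12350.00, centroid at (95.00, 32.50).
semicircular end: A = ½π·32.5² = 1659.15, centroid at (-13.79, 32.50).
ΣA = 14009.15 mm²
ΣAx_c = (12350.00)(95.00) + (1659.15)(-13.79) = 1150364.58 mm³
ΣAy_c = (12350.00)(32.50) + (1659.15)(32.50) = 455297.49 mm³
x_c = 1150364.58 / 14009.15 = 82.12 mm
y_c = 455297.49 / 14009.15 = 32.50 mm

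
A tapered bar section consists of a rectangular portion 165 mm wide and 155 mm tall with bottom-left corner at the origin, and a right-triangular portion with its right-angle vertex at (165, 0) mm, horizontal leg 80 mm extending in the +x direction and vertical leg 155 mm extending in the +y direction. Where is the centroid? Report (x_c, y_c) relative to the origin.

rectangular portion: A = 165 × 155 = 25575.00, centroid at (82.50, 77.50).
triangular portion: A = ½·80·155 = 6200.00, centroid at (191.67, 51.67).
ΣA = 31775.00 mm², ΣAx_c = 3298270.83 mm³, ΣAy_c = 2302395.83 mm³.
x_c = 3298270.83/31775.00 = 103.80 mm; y_c = 2302395.83/31775.00 = 72.46 mm.

x_c = 103.80 mm, y_c = 72.46 mm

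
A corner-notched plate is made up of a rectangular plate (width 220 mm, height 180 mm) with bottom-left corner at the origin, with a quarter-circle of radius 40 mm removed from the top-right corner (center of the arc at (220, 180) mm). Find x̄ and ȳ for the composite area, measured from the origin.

plate: A = 220 × 180 = 39600.00, centroid at (110.00, 90.00).
removed quarter-circle: A = −¼π·40² = -1256.64, centroid at (203.02, 163.02).
ΣA = 38343.36 mm², ΣAx̄ = 4100873.18 mm³, ΣAȳ = 3359138.66 mm³.
x̄ = 4100873.18/38343.36 = 106.95 mm; ȳ = 3359138.66/38343.36 = 87.61 mm.

x̄ = 106.95 mm, ȳ = 87.61 mm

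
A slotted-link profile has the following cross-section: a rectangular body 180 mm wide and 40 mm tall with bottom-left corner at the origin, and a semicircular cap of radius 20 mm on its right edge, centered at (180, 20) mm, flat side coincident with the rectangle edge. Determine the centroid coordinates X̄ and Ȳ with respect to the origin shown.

rectangular body: A = 180 × 40 = 7200.00, centroid at (90.00, 20.00).
semicircular end: A = ½π·20² = 628.32, centroid at (188.49, 20.00).
ΣA = 7828.32 mm², ΣAX̄ = 766430.67 mm³, ΣAȲ = 156566.37 mm³.
X̄ = 766430.67/7828.32 = 97.90 mm; Ȳ = 156566.37/7828.32 = 20.00 mm.

X̄ = 97.90 mm, Ȳ = 20.00 mm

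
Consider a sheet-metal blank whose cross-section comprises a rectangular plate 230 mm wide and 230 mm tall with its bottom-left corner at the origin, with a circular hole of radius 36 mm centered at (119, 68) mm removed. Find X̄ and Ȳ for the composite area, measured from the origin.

X̄ = 114.67 mm, Ȳ = 118.92 mm

Part | A | x̄ᵢ | ȳᵢ | A·x̄ᵢ | A·ȳᵢ
plate | 52900.00 | 115.00 | 115.00 | 6083500.00 | 6083500.00
hole | -4071.50 | 119.00 | 68.00 | -484508.99 | -276862.28
Σ | 48828.50 |  |  | 5598991.01 | 5806637.72
X̄ = 5598991.01 / 48828.50 = 114.67 mm
Ȳ = 5806637.72 / 48828.50 = 118.92 mm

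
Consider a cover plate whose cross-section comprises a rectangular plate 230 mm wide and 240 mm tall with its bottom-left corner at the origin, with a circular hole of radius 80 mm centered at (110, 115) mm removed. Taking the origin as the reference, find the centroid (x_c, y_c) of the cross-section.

x_c = 117.86 mm, y_c = 122.86 mm

Part | A | x̄ᵢ | ȳᵢ | A·x̄ᵢ | A·ȳᵢ
plate | 55200.00 | 115.00 | 120.00 | 6348000.00 | 6624000.00
hole | -20106.19 | 110.00 | 115.00 | -2211681.23 | -2312212.19
Σ | 35093.81 |  |  | 4136318.77 | 4311787.81
x_c = 4136318.77 / 35093.81 = 117.86 mm
y_c = 4311787.81 / 35093.81 = 122.86 mm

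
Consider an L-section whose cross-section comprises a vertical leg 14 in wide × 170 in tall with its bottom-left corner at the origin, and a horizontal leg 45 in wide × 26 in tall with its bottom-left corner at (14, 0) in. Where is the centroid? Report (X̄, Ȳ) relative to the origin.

Part | A | x̄ᵢ | ȳᵢ | A·x̄ᵢ | A·ȳᵢ
vertical leg | 2380.00 | 7.00 | 85.00 | 16660.00 | 202300.00
horizontal leg | 1170.00 | 36.50 | 13.00 | 42705.00 | 15210.00
Σ | 3550.00 |  |  | 59365.00 | 217510.00
X̄ = 59365.00 / 3550.00 = 16.72 in
Ȳ = 217510.00 / 3550.00 = 61.27 in

X̄ = 16.72 in, Ȳ = 61.27 in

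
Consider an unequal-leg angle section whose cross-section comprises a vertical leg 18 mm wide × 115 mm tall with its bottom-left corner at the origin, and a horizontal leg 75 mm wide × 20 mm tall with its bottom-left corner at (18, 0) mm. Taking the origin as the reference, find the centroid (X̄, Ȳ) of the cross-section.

vertical leg: A = 18 × 115 = 2070.00, centroid at (9.00, 57.50).
horizontal leg: A = 75 × 20 = 1500.00, centroid at (55.50, 10.00).
ΣA = 3570.00 mm², ΣAX̄ = 101880.00 mm³, ΣAȲ = 134025.00 mm³.
X̄ = 101880.00/3570.00 = 28.54 mm; Ȳ = 134025.00/3570.00 = 37.54 mm.

X̄ = 28.54 mm, Ȳ = 37.54 mm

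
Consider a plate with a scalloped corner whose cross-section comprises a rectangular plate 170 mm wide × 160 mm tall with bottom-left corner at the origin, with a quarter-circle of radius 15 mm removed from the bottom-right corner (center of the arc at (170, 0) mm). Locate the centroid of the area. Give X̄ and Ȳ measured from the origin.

X̄ = 84.49 mm, Ȳ = 80.48 mm

plate: A = 170 × 160 = 27200.00, centroid at (85.00, 80.00).
removed quarter-circle: A = −¼π·15² = -176.71, centroid at (163.63, 6.37).
ΣA = 27023.29 mm², ΣAX̄ = 2283083.52 mm³, ΣAȲ = 2174875.00 mm³.
X̄ = 2283083.52/27023.29 = 84.49 mm; Ȳ = 2174875.00/27023.29 = 80.48 mm.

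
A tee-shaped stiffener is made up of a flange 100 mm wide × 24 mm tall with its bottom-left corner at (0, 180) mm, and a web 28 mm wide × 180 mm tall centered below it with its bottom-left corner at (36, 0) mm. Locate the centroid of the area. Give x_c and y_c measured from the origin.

web: A = 28 × 180 = 5040.00, centroid at (50.00, 90.00).
flange: A = 100 × 24 = 2400.00, centroid at (50.00, 192.00).
ΣA = 7440.00 mm², ΣAx_c = 372000.00 mm³, ΣAy_c = 914400.00 mm³.
x_c = 372000.00/7440.00 = 50.00 mm; y_c = 914400.00/7440.00 = 122.90 mm.

x_c = 50.00 mm, y_c = 122.90 mm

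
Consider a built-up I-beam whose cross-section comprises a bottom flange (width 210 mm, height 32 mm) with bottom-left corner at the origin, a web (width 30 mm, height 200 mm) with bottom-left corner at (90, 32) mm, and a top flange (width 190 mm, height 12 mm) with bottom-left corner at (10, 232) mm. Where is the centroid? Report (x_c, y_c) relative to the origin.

Part | A | x̄ᵢ | ȳᵢ | A·x̄ᵢ | A·ȳᵢ
bottom flange | 6720.00 | 105.00 | 16.00 | 705600.00 | 107520.00
web | 6000.00 | 105.00 | 132.00 | 630000.00 | 792000.00
top flange | 2280.00 | 105.00 | 238.00 | 239400.00 | 542640.00
Σ | 15000.00 |  |  | 1575000.00 | 1442160.00
x_c = 1575000.00 / 15000.00 = 105.00 mm
y_c = 1442160.00 / 15000.00 = 96.14 mm

x_c = 105.00 mm, y_c = 96.14 mm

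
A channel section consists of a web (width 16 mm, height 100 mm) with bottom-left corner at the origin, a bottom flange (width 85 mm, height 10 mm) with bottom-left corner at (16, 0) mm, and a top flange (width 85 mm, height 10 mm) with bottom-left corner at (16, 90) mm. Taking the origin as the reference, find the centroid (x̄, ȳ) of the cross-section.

x̄ = 34.02 mm, ȳ = 50.00 mm

web: A = 16 × 100 = 1600.00, centroid at (8.00, 50.00).
bottom flange: A = 85 × 10 = 850.00, centroid at (58.50, 5.00).
top flange: A = 85 × 10 = 850.00, centroid at (58.50, 95.00).
ΣA = 3300.00 mm²
ΣAx̄ = (1600.00)(8.00) + (850.00)(58.50) + (850.00)(58.50) = 112250.00 mm³
ΣAȳ = (1600.00)(50.00) + (850.00)(5.00) + (850.00)(95.00) = 165000.00 mm³
x̄ = 112250.00 / 3300.00 = 34.02 mm
ȳ = 165000.00 / 3300.00 = 50.00 mm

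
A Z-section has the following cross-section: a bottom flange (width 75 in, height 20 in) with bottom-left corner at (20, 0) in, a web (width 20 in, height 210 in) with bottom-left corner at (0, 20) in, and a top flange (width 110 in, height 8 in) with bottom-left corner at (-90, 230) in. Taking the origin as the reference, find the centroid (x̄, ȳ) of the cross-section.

x̄ = 14.81 in, ȳ = 113.36 in

bottom flange: A = 75 × 20 = 1500.00, centroid at (57.50, 10.00).
web: A = 20 × 210 = 4200.00, centroid at (10.00, 125.00).
top flange: A = 110 × 8 = 880.00, centroid at (-35.00, 234.00).
ΣA = 6580.00 in², ΣAx̄ = 97450.00 in³, ΣAȳ = 745920.00 in³.
x̄ = 97450.00/6580.00 = 14.81 in; ȳ = 745920.00/6580.00 = 113.36 in.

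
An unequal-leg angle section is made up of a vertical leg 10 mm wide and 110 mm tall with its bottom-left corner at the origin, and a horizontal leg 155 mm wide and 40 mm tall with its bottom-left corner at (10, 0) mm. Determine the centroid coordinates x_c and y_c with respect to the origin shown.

vertical leg: A = 10 × 110 = 1100.00, centroid at (5.00, 55.00).
horizontal leg: A = 155 × 40 = 6200.00, centroid at (87.50, 20.00).
ΣA = 7300.00 mm²
ΣAx_c = (1100.00)(5.00) + (6200.00)(87.50) = 548000.00 mm³
ΣAy_c = (1100.00)(55.00) + (6200.00)(20.00) = 184500.00 mm³
x_c = 548000.00 / 7300.00 = 75.07 mm
y_c = 184500.00 / 7300.00 = 25.27 mm

x_c = 75.07 mm, y_c = 25.27 mm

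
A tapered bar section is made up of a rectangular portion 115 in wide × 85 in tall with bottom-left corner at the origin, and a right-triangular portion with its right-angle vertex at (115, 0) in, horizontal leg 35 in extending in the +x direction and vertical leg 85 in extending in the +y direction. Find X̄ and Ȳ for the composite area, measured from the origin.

X̄ = 66.64 in, Ȳ = 40.63 in

rectangular portion: A = 115 × 85 = 9775.00, centroid at (57.50, 42.50).
triangular portion: A = ½·35·85 = 1487.50, centroid at (126.67, 28.33).
ΣA = 11262.50 in²
ΣAX̄ = (9775.00)(57.50) + (1487.50)(126.67) = 750479.17 in³
ΣAȲ = (9775.00)(42.50) + (1487.50)(28.33) = 457583.33 in³
X̄ = 750479.17 / 11262.50 = 66.64 in
Ȳ = 457583.33 / 11262.50 = 40.63 in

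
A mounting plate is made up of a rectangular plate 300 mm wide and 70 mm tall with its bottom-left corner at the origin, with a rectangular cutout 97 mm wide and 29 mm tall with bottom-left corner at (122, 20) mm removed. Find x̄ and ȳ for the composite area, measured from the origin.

Part | A | x̄ᵢ | ȳᵢ | A·x̄ᵢ | A·ȳᵢ
plate | 21000.00 | 150.00 | 35.00 | 3150000.00 | 735000.00
hole | -2813.00 | 170.50 | 34.50 | -479616.50 | -97048.50
Σ | 18187.00 |  |  | 2670383.50 | 637951.50
x̄ = 2670383.50 / 18187.00 = 146.83 mm
ȳ = 637951.50 / 18187.00 = 35.08 mm

x̄ = 146.83 mm, ȳ = 35.08 mm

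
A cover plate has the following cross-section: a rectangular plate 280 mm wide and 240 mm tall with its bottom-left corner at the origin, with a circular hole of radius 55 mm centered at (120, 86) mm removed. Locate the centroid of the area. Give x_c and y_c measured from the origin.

plate: A = 280 × 240 = 67200.00, centroid at (140.00, 120.00).
hole: A = −π·55² = -9503.32, centroid at (120.00, 86.00).
ΣA = 57696.68 mm²
ΣAx_c = (67200.00)(140.00) + (-9503.32)(120.00) = 8267601.87 mm³
ΣAy_c = (67200.00)(120.00) + (-9503.32)(86.00) = 7246714.67 mm³
x_c = 8267601.87 / 57696.68 = 143.29 mm
y_c = 7246714.67 / 57696.68 = 125.60 mm

x_c = 143.29 mm, y_c = 125.60 mm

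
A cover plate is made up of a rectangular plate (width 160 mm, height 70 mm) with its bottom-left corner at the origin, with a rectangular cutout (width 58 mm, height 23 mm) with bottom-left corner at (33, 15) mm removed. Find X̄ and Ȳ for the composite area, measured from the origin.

X̄ = 82.43 mm, Ȳ = 36.15 mm

Part | A | x̄ᵢ | ȳᵢ | A·x̄ᵢ | A·ȳᵢ
plate | 11200.00 | 80.00 | 35.00 | 896000.00 | 392000.00
hole | -1334.00 | 62.00 | 26.50 | -82708.00 | -35351.00
Σ | 9866.00 |  |  | 813292.00 | 356649.00
X̄ = 813292.00 / 9866.00 = 82.43 mm
Ȳ = 356649.00 / 9866.00 = 36.15 mm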